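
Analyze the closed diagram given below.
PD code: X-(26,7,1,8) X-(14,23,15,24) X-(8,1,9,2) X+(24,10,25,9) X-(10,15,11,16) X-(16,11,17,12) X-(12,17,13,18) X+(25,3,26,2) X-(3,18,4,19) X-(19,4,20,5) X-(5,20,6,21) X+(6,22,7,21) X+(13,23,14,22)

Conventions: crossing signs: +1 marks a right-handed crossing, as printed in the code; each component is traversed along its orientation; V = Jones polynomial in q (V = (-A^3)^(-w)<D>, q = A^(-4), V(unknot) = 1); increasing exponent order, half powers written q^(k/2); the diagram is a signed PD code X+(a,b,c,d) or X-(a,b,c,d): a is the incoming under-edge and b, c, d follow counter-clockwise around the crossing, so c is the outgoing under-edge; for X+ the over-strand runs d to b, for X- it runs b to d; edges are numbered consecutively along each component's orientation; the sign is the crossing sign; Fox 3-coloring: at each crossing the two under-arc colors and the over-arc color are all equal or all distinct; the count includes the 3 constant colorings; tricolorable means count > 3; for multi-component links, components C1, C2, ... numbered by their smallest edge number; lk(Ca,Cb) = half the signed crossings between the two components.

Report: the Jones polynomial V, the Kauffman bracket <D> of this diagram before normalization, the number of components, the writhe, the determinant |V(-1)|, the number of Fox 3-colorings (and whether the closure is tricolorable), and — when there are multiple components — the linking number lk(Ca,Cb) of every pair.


V = q^-8 - 2q^-7 + q^-6 - 2q^-5 + 2q^-4 + q^-2
<D> = -A^-7 - 2A + 2A^5 - A^9 + 2A^13 - A^17 (w = -5)
1 component over 13 crossings, w = -5
27 Fox colorings among 3^13, |V(-1)| = 9: tricolorable
why: w = -5 shifts under R1 moves; the (-A^3)^(5) factor cancels that in V


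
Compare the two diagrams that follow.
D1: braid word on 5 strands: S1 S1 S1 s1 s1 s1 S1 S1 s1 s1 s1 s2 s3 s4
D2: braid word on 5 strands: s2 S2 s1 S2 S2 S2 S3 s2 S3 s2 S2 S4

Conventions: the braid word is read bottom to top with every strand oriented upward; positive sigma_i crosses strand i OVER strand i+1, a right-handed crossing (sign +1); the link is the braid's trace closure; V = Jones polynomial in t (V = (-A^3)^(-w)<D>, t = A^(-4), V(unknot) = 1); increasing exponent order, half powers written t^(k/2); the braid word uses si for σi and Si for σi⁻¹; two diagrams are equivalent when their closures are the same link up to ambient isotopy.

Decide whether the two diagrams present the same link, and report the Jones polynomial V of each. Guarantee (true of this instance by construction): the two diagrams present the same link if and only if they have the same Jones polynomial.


equivalent: no
D1 (bracket A^12; 14 crossings at w = +4): V = 1
V(D2) = -t^-6 + t^-5 - t^-4 + 2t^-3 - t^-2 + t^-1  [12 crossings, <D> = A^-8 - A^-4 + 2 - A^4 + A^8 - A^12, w = -4]
observation: 2 classes among 2 diagrams; unequal V(t) rules out equality


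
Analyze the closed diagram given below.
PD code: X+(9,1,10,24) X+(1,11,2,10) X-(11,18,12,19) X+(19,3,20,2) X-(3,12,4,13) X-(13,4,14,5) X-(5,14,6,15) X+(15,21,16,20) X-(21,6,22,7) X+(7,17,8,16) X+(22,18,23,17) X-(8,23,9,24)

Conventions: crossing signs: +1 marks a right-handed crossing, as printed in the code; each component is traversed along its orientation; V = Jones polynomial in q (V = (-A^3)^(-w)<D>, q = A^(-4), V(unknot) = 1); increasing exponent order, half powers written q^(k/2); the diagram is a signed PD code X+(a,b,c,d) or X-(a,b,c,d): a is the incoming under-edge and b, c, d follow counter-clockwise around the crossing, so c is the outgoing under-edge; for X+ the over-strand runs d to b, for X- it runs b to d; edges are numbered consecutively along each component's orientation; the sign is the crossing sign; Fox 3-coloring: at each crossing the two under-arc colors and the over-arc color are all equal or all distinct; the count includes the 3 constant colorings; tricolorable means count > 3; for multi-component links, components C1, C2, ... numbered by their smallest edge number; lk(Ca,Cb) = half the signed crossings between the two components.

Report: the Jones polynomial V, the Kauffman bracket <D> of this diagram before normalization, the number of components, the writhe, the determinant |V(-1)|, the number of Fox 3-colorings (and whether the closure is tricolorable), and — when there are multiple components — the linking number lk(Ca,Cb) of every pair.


V = -q^-3 + q^-2 - q^-1 + 3 - q + q^2 - q^3
<D> = -A^-12 + A^-8 - A^-4 + 3 - A^4 + A^8 - A^12 (w = 0)
1 component over 12 crossings, w = 0
27 Fox colorings among 3^12, |V(-1)| = 9: tricolorable
why: V spans 6 powers of q: at least 6 crossings in any diagram


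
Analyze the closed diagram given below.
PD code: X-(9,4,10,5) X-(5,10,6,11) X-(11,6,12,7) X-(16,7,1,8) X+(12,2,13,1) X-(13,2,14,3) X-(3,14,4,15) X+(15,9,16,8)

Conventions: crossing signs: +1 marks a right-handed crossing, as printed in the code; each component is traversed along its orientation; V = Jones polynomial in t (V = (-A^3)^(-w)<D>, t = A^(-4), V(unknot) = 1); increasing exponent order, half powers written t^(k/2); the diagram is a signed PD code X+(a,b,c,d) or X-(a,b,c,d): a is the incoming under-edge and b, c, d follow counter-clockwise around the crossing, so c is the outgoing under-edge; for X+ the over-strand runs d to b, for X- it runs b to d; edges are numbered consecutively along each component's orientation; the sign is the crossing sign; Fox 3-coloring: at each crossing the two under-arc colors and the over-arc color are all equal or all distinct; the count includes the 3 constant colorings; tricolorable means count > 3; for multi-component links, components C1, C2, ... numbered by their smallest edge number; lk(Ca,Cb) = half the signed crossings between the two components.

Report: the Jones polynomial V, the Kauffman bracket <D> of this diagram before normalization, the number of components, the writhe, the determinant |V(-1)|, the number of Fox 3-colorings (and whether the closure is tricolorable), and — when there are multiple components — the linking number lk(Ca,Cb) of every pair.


Jones polynomial: V(t) = -t^-4 + t^-3 + t^-1
<D> = A^-8 + 1 - A^4; writhe -4
components 1, writhe -4 (8 crossings)
3-colorings: 9 of 3^8, det 3 — tricolorable
note: V spans 3 powers of t: at least 3 crossings in any diagram


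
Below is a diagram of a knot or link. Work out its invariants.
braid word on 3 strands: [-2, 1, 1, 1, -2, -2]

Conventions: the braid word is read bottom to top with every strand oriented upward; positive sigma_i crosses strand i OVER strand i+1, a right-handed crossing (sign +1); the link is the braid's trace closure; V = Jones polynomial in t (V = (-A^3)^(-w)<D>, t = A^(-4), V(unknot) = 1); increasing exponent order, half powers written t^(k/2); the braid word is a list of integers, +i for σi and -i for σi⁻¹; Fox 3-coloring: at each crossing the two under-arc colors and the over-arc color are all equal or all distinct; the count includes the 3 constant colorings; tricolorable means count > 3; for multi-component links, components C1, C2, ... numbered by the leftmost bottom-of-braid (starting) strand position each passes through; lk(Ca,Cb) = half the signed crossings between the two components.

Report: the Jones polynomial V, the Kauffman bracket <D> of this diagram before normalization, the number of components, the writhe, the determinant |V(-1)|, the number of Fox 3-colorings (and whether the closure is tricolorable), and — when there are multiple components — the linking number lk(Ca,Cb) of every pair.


V(t) = -t^-3 + t^-2 - t^-1 + 3 - t + t^2 - t^3
bracket: -A^-12 + A^-8 - A^-4 + 3 - A^4 + A^8 - A^12, w = 0
1 component, writhe 0, over 6 crossings
det 9, colorings 27 of 3^6 — tricolorable
observation: the span of V is 6, forcing >= 6 crossings in any diagram


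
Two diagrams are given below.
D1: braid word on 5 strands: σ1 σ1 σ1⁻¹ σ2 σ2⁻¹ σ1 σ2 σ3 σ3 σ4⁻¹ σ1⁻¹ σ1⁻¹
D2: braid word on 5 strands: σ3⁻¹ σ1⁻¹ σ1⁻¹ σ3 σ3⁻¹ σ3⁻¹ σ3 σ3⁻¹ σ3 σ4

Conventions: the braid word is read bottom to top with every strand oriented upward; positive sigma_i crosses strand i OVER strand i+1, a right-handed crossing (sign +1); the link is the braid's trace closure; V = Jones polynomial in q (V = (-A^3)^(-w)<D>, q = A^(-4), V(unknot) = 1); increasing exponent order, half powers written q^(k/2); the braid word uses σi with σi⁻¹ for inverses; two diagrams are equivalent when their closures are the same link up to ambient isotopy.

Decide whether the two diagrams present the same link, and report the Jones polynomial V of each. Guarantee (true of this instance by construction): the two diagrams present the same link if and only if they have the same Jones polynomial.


equivalent: no
D1 (bracket A^-6 + A^-2 + A^2 + A^6; 12 crossings at w = +2): V = 1 + q + q^2 + q^3
D2 (bracket A^-6 + A^-2 + A^2 + A^6; 10 crossings at w = -2): V = q^-3 + q^-2 + q^-1 + 1
key observation: 2 values of V(q) split the 2 diagrams


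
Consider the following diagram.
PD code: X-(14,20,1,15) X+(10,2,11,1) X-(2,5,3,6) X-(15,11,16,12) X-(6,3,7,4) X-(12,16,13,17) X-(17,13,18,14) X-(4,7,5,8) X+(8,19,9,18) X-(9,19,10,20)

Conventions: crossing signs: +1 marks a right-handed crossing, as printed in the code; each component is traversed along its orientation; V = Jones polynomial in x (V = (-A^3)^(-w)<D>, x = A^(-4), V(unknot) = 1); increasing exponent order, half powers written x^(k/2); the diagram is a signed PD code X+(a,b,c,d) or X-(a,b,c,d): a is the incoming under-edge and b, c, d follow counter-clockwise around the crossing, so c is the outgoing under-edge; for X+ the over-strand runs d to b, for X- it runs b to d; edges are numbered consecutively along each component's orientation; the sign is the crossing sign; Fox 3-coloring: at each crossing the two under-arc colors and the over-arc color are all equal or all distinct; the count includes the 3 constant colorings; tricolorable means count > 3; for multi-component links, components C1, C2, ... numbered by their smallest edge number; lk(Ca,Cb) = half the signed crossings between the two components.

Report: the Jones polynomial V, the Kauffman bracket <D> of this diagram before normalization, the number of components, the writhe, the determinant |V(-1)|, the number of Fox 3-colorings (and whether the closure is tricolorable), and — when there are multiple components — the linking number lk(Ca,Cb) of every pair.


V(x) = x^(-19/2) - 2x^(-17/2) + 2x^(-15/2) - 2x^(-13/2) + 2x^(-11/2) - 2x^(-9/2) - x^(-5/2)
bracket: -A^-8 - 2 + 2A^4 - 2A^8 + 2A^12 - 2A^16 + A^20, w = -6
2 components, writhe -6, over 10 crossings
lk(C1,C2) = -2
det 12, colorings 9 of 3^10 — tricolorable
observation: summing lk over 1 pair gives -2


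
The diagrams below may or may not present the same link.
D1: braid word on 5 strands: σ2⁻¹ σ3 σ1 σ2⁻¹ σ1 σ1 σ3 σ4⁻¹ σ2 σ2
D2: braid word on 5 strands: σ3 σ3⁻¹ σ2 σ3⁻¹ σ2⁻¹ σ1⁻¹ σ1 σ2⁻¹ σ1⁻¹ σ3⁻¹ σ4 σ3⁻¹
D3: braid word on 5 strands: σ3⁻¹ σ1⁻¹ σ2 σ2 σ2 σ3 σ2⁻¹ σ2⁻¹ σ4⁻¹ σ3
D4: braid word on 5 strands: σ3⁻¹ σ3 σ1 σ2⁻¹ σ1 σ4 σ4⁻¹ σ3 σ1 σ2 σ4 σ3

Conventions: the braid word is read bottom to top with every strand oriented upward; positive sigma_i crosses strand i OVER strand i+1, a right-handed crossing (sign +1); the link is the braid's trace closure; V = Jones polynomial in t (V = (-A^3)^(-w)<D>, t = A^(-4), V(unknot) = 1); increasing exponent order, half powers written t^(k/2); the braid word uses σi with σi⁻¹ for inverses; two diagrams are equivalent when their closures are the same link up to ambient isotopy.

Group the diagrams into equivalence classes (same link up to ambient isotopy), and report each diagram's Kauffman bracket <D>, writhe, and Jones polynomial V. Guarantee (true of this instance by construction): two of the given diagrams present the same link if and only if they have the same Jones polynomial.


equivalence classes: {D1, D4} | {D2} | {D3}
D1 (bracket -A^-12 + A^-8 - A^-4 + 2 - A^4 + A^8; 10 crossings at w = +4): V = t - t^2 + 2t^3 - t^4 + t^5 - t^6
V(D2) = -t^-6 + t^-5 - t^-4 + 2t^-3 - t^-2 + t^-1  (w -4, c 12, <D> = A^-8 - A^-4 + 2 - A^4 + A^8 - A^12)
V(D3) = 1  [10 crossings, <D> = 1, w = 0]
V(D4) = t - t^2 + 2t^3 - t^4 + t^5 - t^6  [12 crossings, <D> = -A^-6 + A^-2 - A^2 + 2A^6 - A^10 + A^14, w = +6]
key observation: 3 classes among 4 diagrams; unequal V(t) rules out equality


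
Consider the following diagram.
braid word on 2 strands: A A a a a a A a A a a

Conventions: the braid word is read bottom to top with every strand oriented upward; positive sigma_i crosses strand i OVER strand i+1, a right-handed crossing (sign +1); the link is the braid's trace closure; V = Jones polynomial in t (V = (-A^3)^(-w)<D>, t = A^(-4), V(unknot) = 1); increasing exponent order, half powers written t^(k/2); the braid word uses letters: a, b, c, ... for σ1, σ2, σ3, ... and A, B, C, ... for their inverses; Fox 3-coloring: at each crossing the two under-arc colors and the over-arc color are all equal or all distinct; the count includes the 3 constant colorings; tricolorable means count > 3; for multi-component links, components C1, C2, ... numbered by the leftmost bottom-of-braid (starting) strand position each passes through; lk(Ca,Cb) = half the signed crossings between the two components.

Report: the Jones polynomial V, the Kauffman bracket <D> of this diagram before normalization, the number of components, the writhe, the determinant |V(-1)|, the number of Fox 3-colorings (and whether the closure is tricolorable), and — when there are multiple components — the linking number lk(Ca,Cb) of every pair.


Jones polynomial: V(t) = t + t^3 - t^4
<D> = A^-7 - A^-3 - A^5; writhe +3
components 1, writhe +3 (11 crossings)
3-colorings: 9 of 3^11, det 3 — tricolorable
note: w = +3 shifts under R1 moves; the (-A^3)^(-3) factor cancels that in V


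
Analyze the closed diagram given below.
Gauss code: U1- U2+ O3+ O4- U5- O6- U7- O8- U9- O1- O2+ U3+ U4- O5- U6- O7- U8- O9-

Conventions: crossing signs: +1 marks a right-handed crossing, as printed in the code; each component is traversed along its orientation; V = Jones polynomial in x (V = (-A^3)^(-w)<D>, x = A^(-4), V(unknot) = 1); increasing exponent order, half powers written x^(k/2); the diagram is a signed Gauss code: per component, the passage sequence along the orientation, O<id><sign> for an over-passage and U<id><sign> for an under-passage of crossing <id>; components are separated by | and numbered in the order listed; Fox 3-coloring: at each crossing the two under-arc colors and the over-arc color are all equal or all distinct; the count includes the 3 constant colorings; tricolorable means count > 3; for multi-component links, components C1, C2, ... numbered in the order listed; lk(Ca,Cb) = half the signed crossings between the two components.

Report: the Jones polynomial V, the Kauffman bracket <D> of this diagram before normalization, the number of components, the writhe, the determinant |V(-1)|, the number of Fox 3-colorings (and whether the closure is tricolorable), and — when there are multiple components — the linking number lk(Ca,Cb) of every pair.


V(x) = -x^-7 + x^-6 - x^-5 + x^-4 + x^-2
bracket: -A^-7 - A + A^5 - A^9 + A^13, w = -5
1 component, writhe -5, over 9 crossings
det 5, colorings 3 of 3^9 — not tricolorable
observation: |V(-1)| = 5: so not tricolorable, since 3 does not divide 5


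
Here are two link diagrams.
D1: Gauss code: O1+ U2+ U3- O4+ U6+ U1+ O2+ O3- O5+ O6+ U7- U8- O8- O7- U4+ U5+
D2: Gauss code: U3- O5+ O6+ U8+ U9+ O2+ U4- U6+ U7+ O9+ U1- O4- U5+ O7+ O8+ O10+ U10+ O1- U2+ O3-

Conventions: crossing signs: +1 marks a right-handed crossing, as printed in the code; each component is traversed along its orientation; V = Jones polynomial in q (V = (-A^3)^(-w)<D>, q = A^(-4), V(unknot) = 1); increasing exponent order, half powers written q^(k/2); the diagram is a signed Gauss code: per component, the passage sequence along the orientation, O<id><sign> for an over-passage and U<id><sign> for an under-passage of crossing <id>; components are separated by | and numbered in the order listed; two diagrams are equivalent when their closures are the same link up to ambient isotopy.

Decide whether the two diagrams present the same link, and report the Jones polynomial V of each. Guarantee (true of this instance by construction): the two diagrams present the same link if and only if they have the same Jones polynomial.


same link: no
V(D1) = q + q^3 - q^4  [8 crossings, <D> = -A^-10 + A^-6 + A^2, w = +2]
V(D2) = q - q^2 + 2q^3 - q^4 + q^5 - q^6  [10 crossings, <D> = -A^-12 + A^-8 - A^-4 + 2 - A^4 + A^8, w = +4]
insight: 2 classes among 2 diagrams; unequal V(q) rules out equality


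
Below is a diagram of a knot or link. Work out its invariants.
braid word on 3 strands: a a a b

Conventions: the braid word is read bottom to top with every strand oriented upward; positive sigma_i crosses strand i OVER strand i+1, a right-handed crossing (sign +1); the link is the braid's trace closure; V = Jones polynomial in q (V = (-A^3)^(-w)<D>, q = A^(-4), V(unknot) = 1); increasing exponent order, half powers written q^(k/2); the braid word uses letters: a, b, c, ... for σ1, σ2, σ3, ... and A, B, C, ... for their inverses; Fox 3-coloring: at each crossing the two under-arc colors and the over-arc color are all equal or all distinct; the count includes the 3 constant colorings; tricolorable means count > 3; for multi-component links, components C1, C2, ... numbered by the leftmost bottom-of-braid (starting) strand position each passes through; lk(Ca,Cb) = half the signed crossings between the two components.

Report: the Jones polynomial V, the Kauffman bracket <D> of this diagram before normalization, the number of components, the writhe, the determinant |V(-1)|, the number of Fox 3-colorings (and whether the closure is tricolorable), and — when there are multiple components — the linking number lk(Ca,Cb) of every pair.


V = q + q^3 - q^4
<D> = -A^-4 + 1 + A^8 (w = +4)
1 component over 4 crossings, w = +4
9 Fox colorings among 3^4, |V(-1)| = 3: tricolorable
why: V spans 3 powers of q: at least 3 crossings in any diagram


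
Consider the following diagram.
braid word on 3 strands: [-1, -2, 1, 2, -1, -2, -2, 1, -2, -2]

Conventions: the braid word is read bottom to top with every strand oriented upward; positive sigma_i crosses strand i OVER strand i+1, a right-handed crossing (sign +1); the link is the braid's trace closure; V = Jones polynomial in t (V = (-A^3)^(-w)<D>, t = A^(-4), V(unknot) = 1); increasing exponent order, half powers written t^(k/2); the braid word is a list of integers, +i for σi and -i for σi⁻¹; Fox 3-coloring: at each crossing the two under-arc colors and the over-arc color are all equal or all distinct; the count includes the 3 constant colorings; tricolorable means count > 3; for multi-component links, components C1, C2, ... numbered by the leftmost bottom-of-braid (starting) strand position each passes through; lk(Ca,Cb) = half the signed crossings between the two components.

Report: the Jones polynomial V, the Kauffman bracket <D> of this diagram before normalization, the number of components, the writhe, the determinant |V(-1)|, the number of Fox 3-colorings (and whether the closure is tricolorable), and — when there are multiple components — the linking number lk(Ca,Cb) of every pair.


V(t) = -t^-6 + t^-5 - t^-4 + 2t^-3 - t^-2 + t^-1
bracket: A^-8 - A^-4 + 2 - A^4 + A^8 - A^12, w = -4
1 component, writhe -4, over 10 crossings
det 7, colorings 3 of 3^10 — not tricolorable
observation: the span of V is 5, forcing >= 5 crossings in any diagram


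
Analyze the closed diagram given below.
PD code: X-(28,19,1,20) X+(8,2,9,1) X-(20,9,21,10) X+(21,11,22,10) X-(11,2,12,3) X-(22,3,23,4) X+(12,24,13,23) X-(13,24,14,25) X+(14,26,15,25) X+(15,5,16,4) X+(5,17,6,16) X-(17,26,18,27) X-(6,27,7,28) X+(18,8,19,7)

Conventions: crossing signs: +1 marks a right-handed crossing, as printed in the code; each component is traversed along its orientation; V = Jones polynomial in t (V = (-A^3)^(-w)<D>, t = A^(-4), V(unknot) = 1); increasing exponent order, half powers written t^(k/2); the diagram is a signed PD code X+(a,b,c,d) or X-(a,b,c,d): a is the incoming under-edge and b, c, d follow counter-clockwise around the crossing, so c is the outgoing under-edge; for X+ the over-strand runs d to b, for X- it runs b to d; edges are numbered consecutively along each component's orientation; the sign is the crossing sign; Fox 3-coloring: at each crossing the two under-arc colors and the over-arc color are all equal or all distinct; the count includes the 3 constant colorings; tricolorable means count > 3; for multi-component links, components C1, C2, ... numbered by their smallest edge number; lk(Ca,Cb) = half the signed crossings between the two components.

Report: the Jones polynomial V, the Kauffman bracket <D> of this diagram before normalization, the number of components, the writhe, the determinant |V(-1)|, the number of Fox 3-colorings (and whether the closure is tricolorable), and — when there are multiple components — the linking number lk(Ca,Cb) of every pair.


V = -t^-3 + t^-2 - t^-1 + 3 - t + t^2 - t^3
<D> = -A^-12 + A^-8 - A^-4 + 3 - A^4 + A^8 - A^12 (w = 0)
1 component over 14 crossings, w = 0
27 Fox colorings among 3^14, |V(-1)| = 9: tricolorable
why: the span of V is 6, forcing >= 6 crossings in any diagram


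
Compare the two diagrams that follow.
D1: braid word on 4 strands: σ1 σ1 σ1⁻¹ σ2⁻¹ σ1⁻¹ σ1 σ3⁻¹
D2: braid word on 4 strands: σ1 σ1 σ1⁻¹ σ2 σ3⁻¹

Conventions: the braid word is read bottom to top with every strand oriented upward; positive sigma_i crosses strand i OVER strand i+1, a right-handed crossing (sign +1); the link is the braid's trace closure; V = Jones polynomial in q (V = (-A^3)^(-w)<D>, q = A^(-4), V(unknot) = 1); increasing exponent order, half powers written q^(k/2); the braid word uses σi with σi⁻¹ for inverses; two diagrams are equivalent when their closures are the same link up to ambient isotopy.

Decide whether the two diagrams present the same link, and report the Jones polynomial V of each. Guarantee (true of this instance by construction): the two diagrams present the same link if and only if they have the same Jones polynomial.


equivalent: yes
V(D1) = 1  (w -1, c 7, <D> = -A^-3)
V(D2) = 1  (w +1, c 5, <D> = -A^3)
why: from 7 to 5 crossings by R-moves: one link, two diagrams


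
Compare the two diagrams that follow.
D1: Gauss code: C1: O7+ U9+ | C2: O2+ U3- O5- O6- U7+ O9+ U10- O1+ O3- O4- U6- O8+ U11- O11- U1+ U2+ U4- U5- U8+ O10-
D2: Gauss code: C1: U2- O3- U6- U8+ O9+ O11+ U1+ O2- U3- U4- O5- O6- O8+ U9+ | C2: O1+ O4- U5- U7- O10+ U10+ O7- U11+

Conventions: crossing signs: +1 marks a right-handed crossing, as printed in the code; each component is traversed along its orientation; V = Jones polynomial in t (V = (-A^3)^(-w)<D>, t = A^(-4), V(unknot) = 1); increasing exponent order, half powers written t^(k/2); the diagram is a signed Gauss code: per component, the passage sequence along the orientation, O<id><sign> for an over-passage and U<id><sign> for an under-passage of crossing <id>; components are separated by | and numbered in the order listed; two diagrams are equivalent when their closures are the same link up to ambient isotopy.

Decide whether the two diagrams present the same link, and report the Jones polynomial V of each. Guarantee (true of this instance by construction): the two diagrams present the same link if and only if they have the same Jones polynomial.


equivalent: no
V(D1) = t^(-7/2) - t^(-5/2) + t^(-3/2) - 2t^(-1/2) - t^(3/2)  (w -1, c 11, <D> = A^-9 + 2A^-1 - A^3 + A^7 - A^11)
V(D2) = t^(-7/2) - 2t^(-5/2) + t^(-3/2) - 2t^(-1/2) + t^(1/2) - t^(3/2)  [11 crossings, <D> = A^-9 - A^-5 + 2A^-1 - A^3 + 2A^7 - A^11, w = -1]
key observation: V(t) takes 2 values over 2 diagrams, fixing the grouping


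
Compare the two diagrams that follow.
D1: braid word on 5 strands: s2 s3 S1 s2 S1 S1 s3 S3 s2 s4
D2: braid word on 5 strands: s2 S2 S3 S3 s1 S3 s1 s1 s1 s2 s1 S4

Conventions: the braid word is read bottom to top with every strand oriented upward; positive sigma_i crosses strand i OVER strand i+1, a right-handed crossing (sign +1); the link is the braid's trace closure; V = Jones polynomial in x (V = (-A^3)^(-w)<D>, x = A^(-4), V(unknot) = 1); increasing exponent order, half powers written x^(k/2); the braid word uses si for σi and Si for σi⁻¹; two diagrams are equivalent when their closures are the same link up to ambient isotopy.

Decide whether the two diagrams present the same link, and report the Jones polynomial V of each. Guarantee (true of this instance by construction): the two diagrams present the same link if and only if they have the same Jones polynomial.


same link: no
V(D1) = -x^-3 + 2x^-2 - 2x^-1 + 3 - 2x + 2x^2 - x^3  [10 crossings, <D> = -A^-6 + 2A^-2 - 2A^2 + 3A^6 - 2A^10 + 2A^14 - A^18, w = +2]
V(D2) = -x^-2 + x^-1 - 1 + 3x - 2x^2 + 3x^3 - 2x^4 + x^5 - x^6  (w +2, c 12, <D> = -A^-18 + A^-14 - 2A^-10 + 3A^-6 - 2A^-2 + 3A^2 - A^6 + A^10 - A^14)
note: V(x) takes 2 values over 2 diagrams, fixing the grouping


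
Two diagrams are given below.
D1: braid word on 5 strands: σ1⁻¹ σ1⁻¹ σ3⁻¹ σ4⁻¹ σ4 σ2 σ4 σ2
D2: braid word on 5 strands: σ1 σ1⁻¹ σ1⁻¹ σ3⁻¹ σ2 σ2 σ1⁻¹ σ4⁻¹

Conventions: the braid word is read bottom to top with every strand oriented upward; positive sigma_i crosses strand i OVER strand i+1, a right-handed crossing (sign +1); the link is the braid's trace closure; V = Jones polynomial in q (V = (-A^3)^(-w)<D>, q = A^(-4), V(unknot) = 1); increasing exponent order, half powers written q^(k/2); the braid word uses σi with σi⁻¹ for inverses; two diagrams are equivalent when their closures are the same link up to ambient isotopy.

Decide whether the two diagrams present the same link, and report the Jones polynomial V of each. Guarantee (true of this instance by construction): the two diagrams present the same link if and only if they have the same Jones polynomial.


equivalent: yes
V(D1) = q^-2 + 2 + q^2  (w 0, c 8, <D> = A^-8 + 2 + A^8)
V(D2) = q^-2 + 2 + q^2  [8 crossings, <D> = A^-14 + 2A^-6 + A^2, w = -2]
key observation: all 2 diagrams share one V(q), hence one class


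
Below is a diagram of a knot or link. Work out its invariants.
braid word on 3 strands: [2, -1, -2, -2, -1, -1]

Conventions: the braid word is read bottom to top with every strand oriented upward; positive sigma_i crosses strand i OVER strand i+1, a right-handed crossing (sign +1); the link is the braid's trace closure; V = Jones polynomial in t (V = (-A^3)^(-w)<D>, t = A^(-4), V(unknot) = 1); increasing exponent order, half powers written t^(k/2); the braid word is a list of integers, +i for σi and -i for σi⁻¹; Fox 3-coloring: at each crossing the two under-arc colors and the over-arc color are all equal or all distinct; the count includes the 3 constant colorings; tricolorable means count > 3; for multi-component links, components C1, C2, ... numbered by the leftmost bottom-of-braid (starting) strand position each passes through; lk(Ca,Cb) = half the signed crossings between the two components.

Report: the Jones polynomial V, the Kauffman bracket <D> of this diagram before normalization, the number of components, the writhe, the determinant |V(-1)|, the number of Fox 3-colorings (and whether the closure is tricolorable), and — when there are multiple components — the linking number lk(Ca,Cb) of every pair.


Jones polynomial: V(t) = -t^-6 + t^-5 - t^-4 + 2t^-3 - t^-2 + t^-1
<D> = A^-8 - A^-4 + 2 - A^4 + A^8 - A^12; writhe -4
components 1, writhe -4 (6 crossings)
3-colorings: 3 of 3^6, det 7 — not tricolorable
note: w = -4 (over 6 crossings) is diagram-only; (-A^3)^(4) removes it from V


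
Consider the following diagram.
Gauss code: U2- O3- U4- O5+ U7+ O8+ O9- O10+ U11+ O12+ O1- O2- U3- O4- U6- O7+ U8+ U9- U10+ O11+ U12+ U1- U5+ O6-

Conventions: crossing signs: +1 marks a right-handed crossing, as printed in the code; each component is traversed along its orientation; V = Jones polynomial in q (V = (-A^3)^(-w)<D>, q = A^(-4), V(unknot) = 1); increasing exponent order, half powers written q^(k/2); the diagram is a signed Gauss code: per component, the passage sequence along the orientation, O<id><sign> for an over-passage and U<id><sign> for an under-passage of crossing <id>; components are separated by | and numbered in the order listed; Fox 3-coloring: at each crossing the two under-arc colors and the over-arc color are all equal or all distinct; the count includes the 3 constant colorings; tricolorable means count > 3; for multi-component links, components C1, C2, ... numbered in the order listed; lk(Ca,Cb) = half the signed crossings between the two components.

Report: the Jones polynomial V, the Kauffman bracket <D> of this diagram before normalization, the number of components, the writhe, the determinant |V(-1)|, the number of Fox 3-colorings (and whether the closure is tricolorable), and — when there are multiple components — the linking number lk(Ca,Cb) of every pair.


V = q^-4 - 2q^-3 + 3q^-2 - 4q^-1 + 5 - 4q + 3q^2 - 2q^3 + q^4
<D> = A^-16 - 2A^-12 + 3A^-8 - 4A^-4 + 5 - 4A^4 + 3A^8 - 2A^12 + A^16 (w = 0)
1 component over 12 crossings, w = 0
3 Fox colorings among 3^12, |V(-1)| = 25: not tricolorable
why: w = 0 (over 12 crossings) is diagram-only; (-A^3)^(0) removes it from V


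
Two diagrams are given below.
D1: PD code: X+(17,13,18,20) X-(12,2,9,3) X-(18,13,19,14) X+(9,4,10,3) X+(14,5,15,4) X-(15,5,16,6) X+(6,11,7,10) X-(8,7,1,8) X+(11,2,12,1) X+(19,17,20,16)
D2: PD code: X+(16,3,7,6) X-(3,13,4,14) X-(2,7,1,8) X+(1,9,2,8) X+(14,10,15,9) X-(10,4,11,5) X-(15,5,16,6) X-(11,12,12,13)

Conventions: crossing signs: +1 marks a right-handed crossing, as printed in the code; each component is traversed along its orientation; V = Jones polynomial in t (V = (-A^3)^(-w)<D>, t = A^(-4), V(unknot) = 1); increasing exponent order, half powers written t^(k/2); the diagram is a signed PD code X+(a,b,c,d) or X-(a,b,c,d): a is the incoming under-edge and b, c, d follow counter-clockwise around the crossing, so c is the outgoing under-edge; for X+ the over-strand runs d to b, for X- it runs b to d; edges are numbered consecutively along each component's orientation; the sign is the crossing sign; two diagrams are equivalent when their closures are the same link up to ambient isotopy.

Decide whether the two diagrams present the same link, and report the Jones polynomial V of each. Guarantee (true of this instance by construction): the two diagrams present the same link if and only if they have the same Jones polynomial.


equivalent: no
V(D1) = 1 + t + t^2 + t^3  (w +2, c 10, <D> = A^-6 + A^-2 + A^2 + A^6)
D2 (bracket A^-6 + A^-2 + A^2 + A^6; 8 crossings at w = -2): V = t^-3 + t^-2 + t^-1 + 1
why: 2 values of V(t) split the 2 diagrams


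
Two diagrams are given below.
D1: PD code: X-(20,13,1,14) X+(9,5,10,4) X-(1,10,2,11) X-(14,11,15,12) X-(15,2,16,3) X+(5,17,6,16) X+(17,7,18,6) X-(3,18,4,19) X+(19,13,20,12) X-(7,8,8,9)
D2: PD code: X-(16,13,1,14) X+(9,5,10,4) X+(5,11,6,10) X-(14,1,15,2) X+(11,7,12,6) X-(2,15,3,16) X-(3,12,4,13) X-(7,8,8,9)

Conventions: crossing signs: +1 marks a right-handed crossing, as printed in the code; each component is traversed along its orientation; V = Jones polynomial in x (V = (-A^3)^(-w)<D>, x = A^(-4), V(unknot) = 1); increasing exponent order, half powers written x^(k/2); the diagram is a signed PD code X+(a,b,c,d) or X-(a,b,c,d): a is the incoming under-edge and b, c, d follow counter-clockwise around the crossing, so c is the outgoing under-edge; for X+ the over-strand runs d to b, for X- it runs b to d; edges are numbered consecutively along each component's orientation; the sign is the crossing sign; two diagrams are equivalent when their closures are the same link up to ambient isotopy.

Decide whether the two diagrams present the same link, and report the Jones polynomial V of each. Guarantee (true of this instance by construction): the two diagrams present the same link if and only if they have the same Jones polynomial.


same link: no
V(D1) = -x^-3 + 2x^-2 - 2x^-1 + 3 - 2x + 2x^2 - x^3  [10 crossings, <D> = -A^-18 + 2A^-14 - 2A^-10 + 3A^-6 - 2A^-2 + 2A^2 - A^6, w = -2]
V(D2) = -x^-3 + x^-2 - x^-1 + 3 - x + x^2 - x^3  (w -2, c 8, <D> = -A^-18 + A^-14 - A^-10 + 3A^-6 - A^-2 + A^2 - A^6)
note: 2 values of V(x) split the 2 diagrams


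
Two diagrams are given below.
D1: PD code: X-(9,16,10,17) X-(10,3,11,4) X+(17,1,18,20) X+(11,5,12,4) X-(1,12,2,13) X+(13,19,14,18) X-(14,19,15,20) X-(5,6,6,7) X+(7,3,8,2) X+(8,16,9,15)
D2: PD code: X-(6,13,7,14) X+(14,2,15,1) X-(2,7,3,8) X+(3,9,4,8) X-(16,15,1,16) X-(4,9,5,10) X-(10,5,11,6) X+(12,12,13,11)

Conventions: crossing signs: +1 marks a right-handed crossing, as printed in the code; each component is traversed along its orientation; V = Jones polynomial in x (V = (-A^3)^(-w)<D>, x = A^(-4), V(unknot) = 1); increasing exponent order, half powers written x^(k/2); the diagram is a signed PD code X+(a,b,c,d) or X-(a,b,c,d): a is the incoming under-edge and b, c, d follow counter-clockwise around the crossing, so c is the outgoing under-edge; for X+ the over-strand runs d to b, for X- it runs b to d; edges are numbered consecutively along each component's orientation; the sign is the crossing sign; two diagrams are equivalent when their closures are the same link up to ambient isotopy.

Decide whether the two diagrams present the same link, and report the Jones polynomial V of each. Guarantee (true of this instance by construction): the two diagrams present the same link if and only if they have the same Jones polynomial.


equivalent: no
D1 (bracket 1; 10 crossings at w = 0): V = 1
V(D2) = -x^-4 + x^-3 + x^-1  (w -2, c 8, <D> = A^-2 + A^6 - A^10)
key observation: comparing 2 Jones polynomials yields 2 groups


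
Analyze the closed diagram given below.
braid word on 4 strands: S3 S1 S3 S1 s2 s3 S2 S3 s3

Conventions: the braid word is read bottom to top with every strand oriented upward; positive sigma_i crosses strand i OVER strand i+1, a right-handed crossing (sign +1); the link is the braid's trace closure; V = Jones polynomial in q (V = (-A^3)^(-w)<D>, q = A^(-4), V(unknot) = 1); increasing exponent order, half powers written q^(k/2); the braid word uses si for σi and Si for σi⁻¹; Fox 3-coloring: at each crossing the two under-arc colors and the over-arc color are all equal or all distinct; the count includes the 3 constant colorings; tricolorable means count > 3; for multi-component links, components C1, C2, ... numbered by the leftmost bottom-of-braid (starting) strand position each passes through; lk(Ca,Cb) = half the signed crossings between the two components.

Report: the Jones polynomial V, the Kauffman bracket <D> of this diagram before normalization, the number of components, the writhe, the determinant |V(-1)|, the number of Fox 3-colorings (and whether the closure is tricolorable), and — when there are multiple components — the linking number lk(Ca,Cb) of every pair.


V = q^-5 + 2q^-3 + q^-1
<D> = -A^-5 - 2A^3 - A^11 (w = -3)
3 components over 9 crossings, w = -3
lk(C1,C2): -1
lk(C1,C3) = 0
linking number lk(C2,C3) = -1
3 Fox colorings among 3^9, |V(-1)| = 4: not tricolorable
why: free reduction leaves σ3⁻¹ σ1⁻¹ σ3⁻¹ σ1⁻¹ σ2 σ3 σ2⁻¹ of the original 9 letters


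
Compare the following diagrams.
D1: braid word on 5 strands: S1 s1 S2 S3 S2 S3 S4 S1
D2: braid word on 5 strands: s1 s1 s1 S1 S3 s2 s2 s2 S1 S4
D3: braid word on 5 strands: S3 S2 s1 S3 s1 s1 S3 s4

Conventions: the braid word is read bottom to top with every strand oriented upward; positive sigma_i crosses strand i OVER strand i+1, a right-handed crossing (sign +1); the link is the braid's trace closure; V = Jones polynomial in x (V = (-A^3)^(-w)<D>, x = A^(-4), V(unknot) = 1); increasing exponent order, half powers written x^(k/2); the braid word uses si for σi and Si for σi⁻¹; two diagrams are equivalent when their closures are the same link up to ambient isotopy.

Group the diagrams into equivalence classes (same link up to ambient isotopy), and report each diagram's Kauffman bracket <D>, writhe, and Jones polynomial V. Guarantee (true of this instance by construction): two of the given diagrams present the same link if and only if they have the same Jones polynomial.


grouping into links: {D1} | {D2} | {D3}
V(D1) = -x^-4 + x^-3 + x^-1  (w -6, c 8, <D> = A^-14 + A^-6 - A^-2)
V(D2) = x + x^3 - x^4  [10 crossings, <D> = -A^-10 + A^-6 + A^2, w = +2]
D3 (bracket -A^-12 + A^-8 - A^-4 + 3 - A^4 + A^8 - A^12; 8 crossings at w = 0): V = -x^-3 + x^-2 - x^-1 + 3 - x + x^2 - x^3
why: comparing 3 Jones polynomials yields 3 groups


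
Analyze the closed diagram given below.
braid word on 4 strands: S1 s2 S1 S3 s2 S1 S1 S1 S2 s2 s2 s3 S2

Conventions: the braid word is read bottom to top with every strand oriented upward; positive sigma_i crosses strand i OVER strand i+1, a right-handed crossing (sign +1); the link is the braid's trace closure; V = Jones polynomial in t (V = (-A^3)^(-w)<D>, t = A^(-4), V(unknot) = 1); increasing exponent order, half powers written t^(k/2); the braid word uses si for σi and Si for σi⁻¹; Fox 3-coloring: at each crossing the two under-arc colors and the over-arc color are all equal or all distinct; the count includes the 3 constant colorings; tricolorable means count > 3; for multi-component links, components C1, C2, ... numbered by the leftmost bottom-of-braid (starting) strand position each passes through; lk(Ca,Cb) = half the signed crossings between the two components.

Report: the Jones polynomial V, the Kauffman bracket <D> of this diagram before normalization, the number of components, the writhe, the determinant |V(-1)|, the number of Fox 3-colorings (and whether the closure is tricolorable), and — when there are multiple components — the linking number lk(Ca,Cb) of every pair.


Jones polynomial: V(t) = t^-5 - 2t^-4 + 2t^-3 - 2t^-2 + 2t^-1 - 1 + t
<D> = -A^-13 + A^-9 - 2A^-5 + 2A^-1 - 2A^3 + 2A^7 - A^11; writhe -3
components 1, writhe -3 (13 crossings)
3-colorings: 3 of 3^13, det 11 — not tricolorable
note: V spans 6 powers of t: at least 6 crossings in any diagram


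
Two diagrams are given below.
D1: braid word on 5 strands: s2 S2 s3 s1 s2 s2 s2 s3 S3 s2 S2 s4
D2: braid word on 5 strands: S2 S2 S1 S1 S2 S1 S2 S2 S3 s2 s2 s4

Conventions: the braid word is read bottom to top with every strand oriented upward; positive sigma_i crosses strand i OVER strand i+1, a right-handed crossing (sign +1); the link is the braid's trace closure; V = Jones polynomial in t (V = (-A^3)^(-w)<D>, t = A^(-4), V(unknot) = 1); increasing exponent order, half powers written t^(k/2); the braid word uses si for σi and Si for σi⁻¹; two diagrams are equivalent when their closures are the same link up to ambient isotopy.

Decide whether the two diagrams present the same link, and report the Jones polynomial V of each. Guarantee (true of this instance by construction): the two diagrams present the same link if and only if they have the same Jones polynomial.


same link: no
V(D1) = t + t^3 - t^4  [12 crossings, <D> = -A^2 + A^6 + A^14, w = +6]
V(D2) = -t^-7 + t^-6 - t^-5 + t^-4 + t^-2  [12 crossings, <D> = A^-10 + A^-2 - A^2 + A^6 - A^10, w = -6]
insight: V(t) takes 2 values over 2 diagrams, fixing the grouping


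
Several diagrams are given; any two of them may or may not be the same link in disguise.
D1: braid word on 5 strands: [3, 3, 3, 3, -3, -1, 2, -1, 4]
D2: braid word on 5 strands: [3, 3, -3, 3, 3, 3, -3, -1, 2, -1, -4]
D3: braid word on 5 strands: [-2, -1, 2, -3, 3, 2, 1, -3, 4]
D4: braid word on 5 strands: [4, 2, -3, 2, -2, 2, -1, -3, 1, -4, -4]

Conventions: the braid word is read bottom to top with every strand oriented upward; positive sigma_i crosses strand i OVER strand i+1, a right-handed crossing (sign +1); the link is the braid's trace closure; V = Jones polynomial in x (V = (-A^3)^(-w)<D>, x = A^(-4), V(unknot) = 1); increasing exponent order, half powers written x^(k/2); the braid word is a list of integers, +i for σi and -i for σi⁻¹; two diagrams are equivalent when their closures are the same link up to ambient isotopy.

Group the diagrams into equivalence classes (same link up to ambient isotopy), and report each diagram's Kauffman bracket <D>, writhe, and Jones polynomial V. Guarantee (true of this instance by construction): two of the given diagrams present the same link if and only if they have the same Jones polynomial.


classes: {D1, D2} | {D3} | {D4}
V(D1) = -x^(-3/2) - 2x^(1/2) + x^(3/2) - x^(5/2) + x^(7/2)  [9 crossings, <D> = -A^-5 + A^-1 - A^3 + 2A^7 + A^15, w = +3]
V(D2) = -x^(-3/2) - 2x^(1/2) + x^(3/2) - x^(5/2) + x^(7/2)  [11 crossings, <D> = -A^-11 + A^-7 - A^-3 + 2A + A^9, w = +1]
V(D3) = -x^(1/2) - x^(5/2)  [9 crossings, <D> = A^-7 + A, w = +1]
D4 (bracket A^-13 + A^7; 11 crossings at w = -1): V = -x^(-5/2) - x^(5/2)
insight: 3 classes among 4 diagrams; unequal V(x) rules out equality
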